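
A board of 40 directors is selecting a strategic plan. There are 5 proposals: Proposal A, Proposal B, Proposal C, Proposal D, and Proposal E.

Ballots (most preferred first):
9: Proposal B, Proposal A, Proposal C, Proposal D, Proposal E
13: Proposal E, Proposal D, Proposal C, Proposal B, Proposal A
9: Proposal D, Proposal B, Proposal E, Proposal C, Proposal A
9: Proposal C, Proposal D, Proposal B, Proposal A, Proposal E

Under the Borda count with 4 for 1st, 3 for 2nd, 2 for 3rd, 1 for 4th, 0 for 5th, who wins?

Proposal D

Proposal A: 9×3 + 13×0 + 9×0 + 9×1 = 36
Proposal B: 9×4 + 13×1 + 9×3 + 9×2 = 94
Proposal C: 9×2 + 13×2 + 9×1 + 9×4 = 89
Proposal D: 9×1 + 13×3 + 9×4 + 9×3 = 111
Proposal E: 9×0 + 13×4 + 9×2 + 9×0 = 70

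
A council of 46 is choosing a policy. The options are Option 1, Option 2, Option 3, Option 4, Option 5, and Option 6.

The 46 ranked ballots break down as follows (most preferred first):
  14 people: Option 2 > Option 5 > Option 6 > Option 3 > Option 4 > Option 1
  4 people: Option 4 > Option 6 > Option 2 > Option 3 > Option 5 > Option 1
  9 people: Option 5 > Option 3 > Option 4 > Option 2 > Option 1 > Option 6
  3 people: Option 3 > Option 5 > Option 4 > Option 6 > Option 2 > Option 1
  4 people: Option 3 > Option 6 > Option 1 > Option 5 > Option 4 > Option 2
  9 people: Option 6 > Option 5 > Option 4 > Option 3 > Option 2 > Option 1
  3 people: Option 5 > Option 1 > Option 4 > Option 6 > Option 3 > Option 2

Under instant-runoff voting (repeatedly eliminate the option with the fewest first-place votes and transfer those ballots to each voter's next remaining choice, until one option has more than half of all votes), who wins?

Option 5

Round 1: Option 1 0, Option 2 14, Option 3 7, Option 4 4, Option 5 12, Option 6 9. Option 1 eliminated.
Round 2: Option 2 14, Option 3 7, Option 4 4, Option 5 12, Option 6 9. Option 4 eliminated.
Round 3: Option 2 14, Option 3 7, Option 5 12, Option 6 13. Option 3 eliminated.
Round 4: Option 2 14, Option 5 15, Option 6 17. Option 2 eliminated.
Round 5: Option 5 29, Option 6 17. Option 5 has a majority (≥24).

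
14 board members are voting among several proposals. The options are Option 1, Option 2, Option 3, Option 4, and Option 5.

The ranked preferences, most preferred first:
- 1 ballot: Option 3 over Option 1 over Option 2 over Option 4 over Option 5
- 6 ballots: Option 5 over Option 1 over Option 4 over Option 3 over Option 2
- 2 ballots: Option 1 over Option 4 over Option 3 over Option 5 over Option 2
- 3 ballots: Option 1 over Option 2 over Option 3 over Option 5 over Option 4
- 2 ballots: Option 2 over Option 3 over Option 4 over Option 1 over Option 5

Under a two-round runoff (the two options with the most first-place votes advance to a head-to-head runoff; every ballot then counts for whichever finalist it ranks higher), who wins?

Round 1 first-place votes: Option 1 5, Option 2 2, Option 3 1, Option 4 0, Option 5 6. Option 5 and Option 1 advance.
Runoff: Option 5 is ranked above Option 1 on 6 ballots, Option 1 above Option 5 on 8.

Option 1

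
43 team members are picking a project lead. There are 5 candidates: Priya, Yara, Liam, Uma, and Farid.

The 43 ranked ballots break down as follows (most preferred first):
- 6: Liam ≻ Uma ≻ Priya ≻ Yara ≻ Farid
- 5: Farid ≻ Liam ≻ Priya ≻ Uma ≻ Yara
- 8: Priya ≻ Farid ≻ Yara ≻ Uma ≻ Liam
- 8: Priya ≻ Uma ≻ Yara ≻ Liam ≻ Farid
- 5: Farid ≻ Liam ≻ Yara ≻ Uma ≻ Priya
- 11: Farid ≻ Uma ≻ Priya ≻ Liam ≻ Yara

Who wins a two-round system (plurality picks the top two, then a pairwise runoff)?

Priya

Round 1 first-place votes: Priya 16, Yara 0, Liam 6, Uma 0, Farid 21. Farid and Priya advance.
Runoff: Farid is ranked above Priya on 21 ballots, Priya above Farid on 22.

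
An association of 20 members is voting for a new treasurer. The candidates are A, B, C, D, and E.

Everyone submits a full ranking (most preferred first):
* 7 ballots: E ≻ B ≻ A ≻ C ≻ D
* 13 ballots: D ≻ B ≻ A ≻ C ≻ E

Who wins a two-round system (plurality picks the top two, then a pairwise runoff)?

Round 1 first-place votes: A 0, B 0, C 0, D 13, E 7. D and E advance.
Runoff: D is ranked above E on 13 ballots, E above D on 7.

D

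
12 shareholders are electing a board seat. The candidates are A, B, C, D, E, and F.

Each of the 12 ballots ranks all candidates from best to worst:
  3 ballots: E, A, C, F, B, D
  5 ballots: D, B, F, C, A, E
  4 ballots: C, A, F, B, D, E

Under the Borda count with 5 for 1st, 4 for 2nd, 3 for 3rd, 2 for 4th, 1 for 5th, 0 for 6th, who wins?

C

A: 3×4 + 5×1 + 4×4 = 33
B: 3×1 + 5×4 + 4×2 = 31
C: 3×3 + 5×2 + 4×5 = 39
D: 3×0 + 5×5 + 4×1 = 29
E: 3×5 + 5×0 + 4×0 = 15
F: 3×2 + 5×3 + 4×3 = 33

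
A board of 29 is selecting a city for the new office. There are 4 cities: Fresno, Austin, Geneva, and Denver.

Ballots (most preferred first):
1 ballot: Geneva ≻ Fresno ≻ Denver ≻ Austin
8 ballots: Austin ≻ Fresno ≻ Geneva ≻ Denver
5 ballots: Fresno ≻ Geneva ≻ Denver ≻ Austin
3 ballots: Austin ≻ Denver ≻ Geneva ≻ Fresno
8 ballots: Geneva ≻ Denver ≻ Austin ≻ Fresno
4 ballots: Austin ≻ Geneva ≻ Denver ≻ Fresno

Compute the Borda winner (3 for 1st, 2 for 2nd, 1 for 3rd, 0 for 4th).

Geneva

Fresno: 1×2 + 8×2 + 5×3 + 3×0 + 8×0 + 4×0 = 33
Austin: 1×0 + 8×3 + 5×0 + 3×3 + 8×1 + 4×3 = 53
Geneva: 1×3 + 8×1 + 5×2 + 3×1 + 8×3 + 4×2 = 56
Denver: 1×1 + 8×0 + 5×1 + 3×2 + 8×2 + 4×1 = 32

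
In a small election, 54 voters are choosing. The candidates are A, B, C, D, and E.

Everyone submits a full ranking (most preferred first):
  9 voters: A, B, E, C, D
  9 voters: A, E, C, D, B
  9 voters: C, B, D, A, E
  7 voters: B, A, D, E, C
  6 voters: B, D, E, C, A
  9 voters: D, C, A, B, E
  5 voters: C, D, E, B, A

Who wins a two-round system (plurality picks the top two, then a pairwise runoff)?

C

Round 1 first-place votes: A 18, B 13, C 14, D 9, E 0. A and C advance.
Runoff: A is ranked above C on 25 ballots, C above A on 29.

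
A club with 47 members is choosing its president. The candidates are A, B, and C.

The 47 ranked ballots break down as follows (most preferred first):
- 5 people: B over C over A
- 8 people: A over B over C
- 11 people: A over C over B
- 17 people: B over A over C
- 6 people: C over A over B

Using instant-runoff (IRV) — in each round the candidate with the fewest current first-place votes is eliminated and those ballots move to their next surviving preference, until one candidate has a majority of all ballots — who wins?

Round 1: A 19, B 22, C 6. C eliminated.
Round 2: A 25, B 22. A has a majority (≥24).

A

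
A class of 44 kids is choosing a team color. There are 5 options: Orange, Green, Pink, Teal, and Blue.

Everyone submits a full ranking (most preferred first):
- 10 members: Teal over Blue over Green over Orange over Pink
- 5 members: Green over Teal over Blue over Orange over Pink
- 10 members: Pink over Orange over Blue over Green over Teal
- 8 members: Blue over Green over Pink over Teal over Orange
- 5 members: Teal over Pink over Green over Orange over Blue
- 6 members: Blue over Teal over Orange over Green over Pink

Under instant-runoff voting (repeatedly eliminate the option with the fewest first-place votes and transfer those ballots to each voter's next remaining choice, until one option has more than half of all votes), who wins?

Round 1: Orange 0, Green 5, Pink 10, Teal 15, Blue 14. Orange eliminated.
Round 2: Green 5, Pink 10, Teal 15, Blue 14. Green eliminated.
Round 3: Pink 10, Teal 20, Blue 14. Pink eliminated.
Round 4: Teal 20, Blue 24. Blue has a majority (≥23).

Blue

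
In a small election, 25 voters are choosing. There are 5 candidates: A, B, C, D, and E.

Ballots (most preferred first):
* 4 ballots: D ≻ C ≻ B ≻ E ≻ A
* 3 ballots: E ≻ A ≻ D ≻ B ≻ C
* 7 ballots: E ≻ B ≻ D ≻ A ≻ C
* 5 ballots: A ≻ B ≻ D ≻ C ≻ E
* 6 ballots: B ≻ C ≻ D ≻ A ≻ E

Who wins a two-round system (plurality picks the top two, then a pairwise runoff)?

B

Round 1 first-place votes: A 5, B 6, C 0, D 4, E 10. E and B advance.
Runoff: E is ranked above B on 10 ballots, B above E on 15.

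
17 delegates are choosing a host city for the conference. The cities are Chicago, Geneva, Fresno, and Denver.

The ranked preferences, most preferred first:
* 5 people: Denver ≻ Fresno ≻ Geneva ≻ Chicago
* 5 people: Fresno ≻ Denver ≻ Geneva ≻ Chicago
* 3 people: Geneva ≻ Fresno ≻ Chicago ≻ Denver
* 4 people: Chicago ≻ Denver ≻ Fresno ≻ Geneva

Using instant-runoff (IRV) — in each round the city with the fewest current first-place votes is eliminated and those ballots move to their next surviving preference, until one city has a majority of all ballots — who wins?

Denver

Round 1: Chicago 4, Geneva 3, Fresno 5, Denver 5. Geneva eliminated.
Round 2: Chicago 4, Fresno 8, Denver 5. Chicago eliminated.
Round 3: Fresno 8, Denver 9. Denver has a majority (≥9).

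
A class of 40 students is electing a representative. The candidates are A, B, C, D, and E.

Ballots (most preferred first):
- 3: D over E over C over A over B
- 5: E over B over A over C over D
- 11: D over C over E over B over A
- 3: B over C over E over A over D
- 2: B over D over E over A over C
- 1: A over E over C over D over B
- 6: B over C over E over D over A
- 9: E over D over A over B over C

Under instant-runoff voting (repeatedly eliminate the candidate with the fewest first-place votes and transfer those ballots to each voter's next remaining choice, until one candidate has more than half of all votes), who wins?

E

Round 1: A 1, B 11, C 0, D 14, E 14. C eliminated.
Round 2: A 1, B 11, D 14, E 14. A eliminated.
Round 3: B 11, D 14, E 15. B eliminated.
Round 4: D 16, E 24. E has a majority (≥21).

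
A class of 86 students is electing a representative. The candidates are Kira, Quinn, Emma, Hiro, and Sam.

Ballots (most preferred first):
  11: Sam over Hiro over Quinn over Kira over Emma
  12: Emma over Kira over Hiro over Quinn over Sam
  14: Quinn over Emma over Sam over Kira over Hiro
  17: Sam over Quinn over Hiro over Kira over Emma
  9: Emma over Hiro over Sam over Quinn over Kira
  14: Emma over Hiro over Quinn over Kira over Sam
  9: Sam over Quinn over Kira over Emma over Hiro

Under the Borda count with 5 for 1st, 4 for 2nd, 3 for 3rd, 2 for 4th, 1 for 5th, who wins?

Kira: 11×2 + 12×4 + 14×2 + 17×2 + 9×1 + 14×2 + 9×3 = 196
Quinn: 11×3 + 12×2 + 14×5 + 17×4 + 9×2 + 14×3 + 9×4 = 291
Emma: 11×1 + 12×5 + 14×4 + 17×1 + 9×5 + 14×5 + 9×2 = 277
Hiro: 11×4 + 12×3 + 14×1 + 17×3 + 9×4 + 14×4 + 9×1 = 246
Sam: 11×5 + 12×1 + 14×3 + 17×5 + 9×3 + 14×1 + 9×5 = 280

Quinn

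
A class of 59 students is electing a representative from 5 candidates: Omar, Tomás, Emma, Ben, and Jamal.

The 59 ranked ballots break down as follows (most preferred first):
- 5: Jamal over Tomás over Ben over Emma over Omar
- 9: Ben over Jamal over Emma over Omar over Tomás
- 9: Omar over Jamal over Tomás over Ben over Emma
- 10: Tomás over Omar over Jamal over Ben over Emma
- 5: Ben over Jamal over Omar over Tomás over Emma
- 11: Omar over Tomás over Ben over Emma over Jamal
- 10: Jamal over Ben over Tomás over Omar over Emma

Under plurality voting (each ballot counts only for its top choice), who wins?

First-place votes: Omar 20, Tomás 10, Emma 0, Ben 14, Jamal 15.

Omar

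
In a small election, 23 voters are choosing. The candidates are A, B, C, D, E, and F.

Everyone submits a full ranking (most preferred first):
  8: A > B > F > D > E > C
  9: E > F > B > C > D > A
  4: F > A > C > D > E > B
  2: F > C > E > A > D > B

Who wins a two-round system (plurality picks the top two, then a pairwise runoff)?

Round 1 first-place votes: A 8, B 0, C 0, D 0, E 9, F 6. E and A advance.
Runoff: E is ranked above A on 11 ballots, A above E on 12.

A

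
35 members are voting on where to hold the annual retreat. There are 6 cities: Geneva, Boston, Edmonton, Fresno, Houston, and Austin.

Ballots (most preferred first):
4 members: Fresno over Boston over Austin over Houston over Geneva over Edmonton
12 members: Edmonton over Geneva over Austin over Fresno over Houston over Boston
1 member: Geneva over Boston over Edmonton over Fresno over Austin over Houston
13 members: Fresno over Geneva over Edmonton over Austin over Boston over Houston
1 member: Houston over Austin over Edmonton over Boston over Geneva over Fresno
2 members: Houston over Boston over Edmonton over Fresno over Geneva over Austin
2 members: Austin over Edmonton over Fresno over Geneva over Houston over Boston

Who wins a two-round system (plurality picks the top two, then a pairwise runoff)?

Round 1 first-place votes: Geneva 1, Boston 0, Edmonton 12, Fresno 17, Houston 3, Austin 2. Fresno and Edmonton advance.
Runoff: Fresno is ranked above Edmonton on 17 ballots, Edmonton above Fresno on 18.

Edmonton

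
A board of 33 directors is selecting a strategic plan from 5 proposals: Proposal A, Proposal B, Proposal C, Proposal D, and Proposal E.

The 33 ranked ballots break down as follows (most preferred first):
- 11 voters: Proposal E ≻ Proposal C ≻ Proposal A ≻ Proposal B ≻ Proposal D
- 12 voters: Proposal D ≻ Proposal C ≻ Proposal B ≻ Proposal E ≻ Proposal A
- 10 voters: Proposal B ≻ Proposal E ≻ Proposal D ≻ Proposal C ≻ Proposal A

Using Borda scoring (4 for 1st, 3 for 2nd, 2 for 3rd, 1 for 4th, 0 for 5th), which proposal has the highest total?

Proposal A: 11×2 + 12×0 + 10×0 = 22
Proposal B: 11×1 + 12×2 + 10×4 = 75
Proposal C: 11×3 + 12×3 + 10×1 = 79
Proposal D: 11×0 + 12×4 + 10×2 = 68
Proposal E: 11×4 + 12×1 + 10×3 = 86

Proposal E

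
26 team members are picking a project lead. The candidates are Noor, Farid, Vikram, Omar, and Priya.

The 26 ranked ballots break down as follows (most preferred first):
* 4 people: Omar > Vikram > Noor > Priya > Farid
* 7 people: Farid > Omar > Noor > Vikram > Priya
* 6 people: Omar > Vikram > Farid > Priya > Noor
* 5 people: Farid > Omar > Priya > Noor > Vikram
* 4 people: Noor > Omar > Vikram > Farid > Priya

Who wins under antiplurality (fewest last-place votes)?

Last-place votes: Noor 6, Farid 4, Vikram 5, Omar 0, Priya 11.

Omar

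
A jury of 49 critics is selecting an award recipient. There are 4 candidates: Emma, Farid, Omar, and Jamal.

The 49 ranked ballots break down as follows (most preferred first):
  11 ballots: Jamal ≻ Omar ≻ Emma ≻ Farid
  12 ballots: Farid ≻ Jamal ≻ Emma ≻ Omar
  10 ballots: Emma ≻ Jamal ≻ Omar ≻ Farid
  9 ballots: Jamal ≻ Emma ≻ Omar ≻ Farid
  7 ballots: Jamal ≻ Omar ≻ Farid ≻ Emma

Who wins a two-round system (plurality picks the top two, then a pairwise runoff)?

Round 1 first-place votes: Emma 10, Farid 12, Omar 0, Jamal 27. Jamal and Farid advance.
Runoff: Jamal is ranked above Farid on 37 ballots, Farid above Jamal on 12.

Jamal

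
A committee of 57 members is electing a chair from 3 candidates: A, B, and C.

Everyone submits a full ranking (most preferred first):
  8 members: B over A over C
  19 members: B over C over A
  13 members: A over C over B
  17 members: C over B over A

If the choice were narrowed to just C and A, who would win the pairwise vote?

C

C is ranked above A on 36 ballots; A above C on 21.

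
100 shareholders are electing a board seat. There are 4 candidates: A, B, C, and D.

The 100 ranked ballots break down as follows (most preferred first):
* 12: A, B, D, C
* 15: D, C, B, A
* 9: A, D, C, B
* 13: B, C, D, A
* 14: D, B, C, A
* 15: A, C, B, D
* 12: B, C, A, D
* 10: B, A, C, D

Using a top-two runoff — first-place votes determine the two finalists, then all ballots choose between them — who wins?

Round 1 first-place votes: A 36, B 35, C 0, D 29. A and B advance.
Runoff: A is ranked above B on 36 ballots, B above A on 64.

B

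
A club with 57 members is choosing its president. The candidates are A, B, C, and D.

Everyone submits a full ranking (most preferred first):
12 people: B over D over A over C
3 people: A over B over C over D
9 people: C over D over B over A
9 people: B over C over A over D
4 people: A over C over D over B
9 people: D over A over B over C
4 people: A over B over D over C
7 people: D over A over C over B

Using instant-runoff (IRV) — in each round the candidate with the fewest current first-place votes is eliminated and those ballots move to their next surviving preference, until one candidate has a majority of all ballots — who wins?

Round 1: A 11, B 21, C 9, D 16. C eliminated.
Round 2: A 11, B 21, D 25. A eliminated.
Round 3: B 28, D 29. D has a majority (≥29).

D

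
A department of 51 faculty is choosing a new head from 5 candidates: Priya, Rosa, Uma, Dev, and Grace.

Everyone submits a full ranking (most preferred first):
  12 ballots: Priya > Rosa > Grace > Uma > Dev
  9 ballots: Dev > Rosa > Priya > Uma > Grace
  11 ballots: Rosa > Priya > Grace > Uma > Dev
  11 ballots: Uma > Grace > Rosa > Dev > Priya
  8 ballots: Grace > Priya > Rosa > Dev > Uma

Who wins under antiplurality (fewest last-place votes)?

Last-place votes: Priya 11, Rosa 0, Uma 8, Dev 23, Grace 9.

Rosa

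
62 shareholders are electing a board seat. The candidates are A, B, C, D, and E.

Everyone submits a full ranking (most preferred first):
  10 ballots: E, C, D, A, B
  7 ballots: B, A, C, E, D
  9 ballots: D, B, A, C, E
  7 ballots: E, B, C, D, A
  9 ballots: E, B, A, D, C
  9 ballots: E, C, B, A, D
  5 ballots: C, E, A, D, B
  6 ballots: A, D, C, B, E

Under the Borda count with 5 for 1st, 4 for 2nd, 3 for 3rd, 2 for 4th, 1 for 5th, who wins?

E

A: 10×2 + 7×4 + 9×3 + 7×1 + 9×3 + 9×2 + 5×3 + 6×5 = 172
B: 10×1 + 7×5 + 9×4 + 7×4 + 9×4 + 9×3 + 5×1 + 6×2 = 189
C: 10×4 + 7×3 + 9×2 + 7×3 + 9×1 + 9×4 + 5×5 + 6×3 = 188
D: 10×3 + 7×1 + 9×5 + 7×2 + 9×2 + 9×1 + 5×2 + 6×4 = 157
E: 10×5 + 7×2 + 9×1 + 7×5 + 9×5 + 9×5 + 5×4 + 6×1 = 224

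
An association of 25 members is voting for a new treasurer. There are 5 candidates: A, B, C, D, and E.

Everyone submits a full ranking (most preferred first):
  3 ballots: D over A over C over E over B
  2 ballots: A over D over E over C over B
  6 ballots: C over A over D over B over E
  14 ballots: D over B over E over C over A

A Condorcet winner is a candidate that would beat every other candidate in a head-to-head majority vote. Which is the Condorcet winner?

D

D vs A: 17–8
D vs B: 25–0
D vs C: 19–6
D vs E: 25–0
D beats every other candidate.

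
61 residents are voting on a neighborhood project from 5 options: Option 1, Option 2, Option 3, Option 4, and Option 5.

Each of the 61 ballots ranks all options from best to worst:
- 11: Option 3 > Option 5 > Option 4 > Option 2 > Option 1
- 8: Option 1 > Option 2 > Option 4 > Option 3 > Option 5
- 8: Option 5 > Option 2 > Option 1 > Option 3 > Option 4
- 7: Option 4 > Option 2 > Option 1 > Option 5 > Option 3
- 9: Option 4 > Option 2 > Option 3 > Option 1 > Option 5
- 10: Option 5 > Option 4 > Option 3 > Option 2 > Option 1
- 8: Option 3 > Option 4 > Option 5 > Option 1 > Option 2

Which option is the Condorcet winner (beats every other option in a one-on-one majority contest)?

Option 4 vs Option 1: 45–16
Option 4 vs Option 2: 45–16
Option 4 vs Option 3: 34–27
Option 4 vs Option 5: 32–29
Option 4 beats every other option.

Option 4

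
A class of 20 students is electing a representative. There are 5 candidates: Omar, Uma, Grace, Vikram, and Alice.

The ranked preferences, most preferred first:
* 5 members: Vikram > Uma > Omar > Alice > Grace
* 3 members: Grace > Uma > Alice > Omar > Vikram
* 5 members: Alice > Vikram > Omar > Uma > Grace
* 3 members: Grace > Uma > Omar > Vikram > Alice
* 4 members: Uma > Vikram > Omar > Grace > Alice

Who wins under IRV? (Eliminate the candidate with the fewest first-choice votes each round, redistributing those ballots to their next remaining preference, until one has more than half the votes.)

Round 1: Omar 0, Uma 4, Grace 6, Vikram 5, Alice 5. Omar eliminated.
Round 2: Uma 4, Grace 6, Vikram 5, Alice 5. Uma eliminated.
Round 3: Grace 6, Vikram 9, Alice 5. Alice eliminated.
Round 4: Grace 6, Vikram 14. Vikram has a majority (≥11).

Vikram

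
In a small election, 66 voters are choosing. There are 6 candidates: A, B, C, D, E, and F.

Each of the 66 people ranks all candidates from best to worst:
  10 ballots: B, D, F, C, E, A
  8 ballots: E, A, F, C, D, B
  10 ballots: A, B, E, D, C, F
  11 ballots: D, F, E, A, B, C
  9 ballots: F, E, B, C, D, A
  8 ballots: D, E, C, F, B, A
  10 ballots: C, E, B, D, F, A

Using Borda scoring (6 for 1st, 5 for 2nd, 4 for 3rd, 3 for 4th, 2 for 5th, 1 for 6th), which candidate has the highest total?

A: 10×1 + 8×5 + 10×6 + 11×3 + 9×1 + 8×1 + 10×1 = 170
B: 10×6 + 8×1 + 10×5 + 11×2 + 9×4 + 8×2 + 10×4 = 232
C: 10×3 + 8×3 + 10×2 + 11×1 + 9×3 + 8×4 + 10×6 = 204
D: 10×5 + 8×2 + 10×3 + 11×6 + 9×2 + 8×6 + 10×3 = 258
E: 10×2 + 8×6 + 10×4 + 11×4 + 9×5 + 8×5 + 10×5 = 287
F: 10×4 + 8×4 + 10×1 + 11×5 + 9×6 + 8×3 + 10×2 = 235

E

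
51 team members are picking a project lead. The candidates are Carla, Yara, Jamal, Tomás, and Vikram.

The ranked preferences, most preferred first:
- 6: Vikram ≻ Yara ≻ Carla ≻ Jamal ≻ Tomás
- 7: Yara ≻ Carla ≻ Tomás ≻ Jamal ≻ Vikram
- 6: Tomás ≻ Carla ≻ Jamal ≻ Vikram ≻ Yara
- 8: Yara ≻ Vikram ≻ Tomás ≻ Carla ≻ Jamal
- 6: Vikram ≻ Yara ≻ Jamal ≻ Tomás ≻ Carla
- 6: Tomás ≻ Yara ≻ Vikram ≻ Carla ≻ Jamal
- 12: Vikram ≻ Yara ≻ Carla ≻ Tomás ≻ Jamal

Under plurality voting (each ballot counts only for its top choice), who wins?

Vikram

First-place votes: Carla 0, Yara 15, Jamal 0, Tomás 12, Vikram 24.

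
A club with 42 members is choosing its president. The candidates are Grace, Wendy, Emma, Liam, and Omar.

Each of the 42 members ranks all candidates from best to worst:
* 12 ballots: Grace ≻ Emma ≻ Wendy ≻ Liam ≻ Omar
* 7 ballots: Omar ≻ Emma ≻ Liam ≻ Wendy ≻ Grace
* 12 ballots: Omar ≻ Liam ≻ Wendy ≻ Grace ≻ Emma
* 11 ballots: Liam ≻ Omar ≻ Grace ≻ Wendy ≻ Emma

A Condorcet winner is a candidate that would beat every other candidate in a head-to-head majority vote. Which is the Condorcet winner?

Liam vs Grace: 30–12
Liam vs Wendy: 30–12
Liam vs Emma: 23–19
Liam vs Omar: 23–19
Liam beats every other candidate.

Liam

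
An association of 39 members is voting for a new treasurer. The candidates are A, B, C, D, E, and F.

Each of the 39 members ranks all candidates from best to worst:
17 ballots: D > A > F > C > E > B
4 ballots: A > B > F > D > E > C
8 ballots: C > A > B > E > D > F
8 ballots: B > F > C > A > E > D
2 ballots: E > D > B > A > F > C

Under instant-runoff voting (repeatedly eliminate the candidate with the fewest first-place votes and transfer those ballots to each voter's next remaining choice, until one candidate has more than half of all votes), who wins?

Round 1: A 4, B 8, C 8, D 17, E 2, F 0. F eliminated.
Round 2: A 4, B 8, C 8, D 17, E 2. E eliminated.
Round 3: A 4, B 8, C 8, D 19. A eliminated.
Round 4: B 12, C 8, D 19. C eliminated.
Round 5: B 20, D 19. B has a majority (≥20).

B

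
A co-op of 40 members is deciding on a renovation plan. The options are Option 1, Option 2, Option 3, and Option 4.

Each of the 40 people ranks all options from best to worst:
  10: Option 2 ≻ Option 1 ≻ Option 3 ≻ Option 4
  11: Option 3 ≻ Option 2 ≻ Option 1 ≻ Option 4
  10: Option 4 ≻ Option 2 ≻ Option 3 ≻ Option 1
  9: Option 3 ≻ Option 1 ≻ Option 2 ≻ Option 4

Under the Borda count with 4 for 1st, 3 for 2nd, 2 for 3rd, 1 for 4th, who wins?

Option 1: 10×3 + 11×2 + 10×1 + 9×3 = 89
Option 2: 10×4 + 11×3 + 10×3 + 9×2 = 121
Option 3: 10×2 + 11×4 + 10×2 + 9×4 = 120
Option 4: 10×1 + 11×1 + 10×4 + 9×1 = 70

Option 2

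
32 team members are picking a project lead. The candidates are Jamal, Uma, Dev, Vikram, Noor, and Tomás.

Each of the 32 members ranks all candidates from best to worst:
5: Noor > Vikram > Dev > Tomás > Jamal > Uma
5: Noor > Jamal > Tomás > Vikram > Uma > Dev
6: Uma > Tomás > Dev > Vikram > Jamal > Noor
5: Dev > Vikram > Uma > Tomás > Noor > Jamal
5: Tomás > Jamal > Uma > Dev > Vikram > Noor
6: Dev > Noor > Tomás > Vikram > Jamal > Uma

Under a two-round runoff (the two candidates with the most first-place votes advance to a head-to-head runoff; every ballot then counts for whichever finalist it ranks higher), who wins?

Round 1 first-place votes: Jamal 0, Uma 6, Dev 11, Vikram 0, Noor 10, Tomás 5. Dev and Noor advance.
Runoff: Dev is ranked above Noor on 22 ballots, Noor above Dev on 10.

Dev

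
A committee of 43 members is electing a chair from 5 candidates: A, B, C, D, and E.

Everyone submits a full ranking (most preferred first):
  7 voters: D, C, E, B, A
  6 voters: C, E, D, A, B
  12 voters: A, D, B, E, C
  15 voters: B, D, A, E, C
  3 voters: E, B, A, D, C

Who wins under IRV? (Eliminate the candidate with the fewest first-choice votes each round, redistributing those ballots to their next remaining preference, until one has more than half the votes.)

Round 1: A 12, B 15, C 6, D 7, E 3. E eliminated.
Round 2: A 12, B 18, C 6, D 7. C eliminated.
Round 3: A 12, B 18, D 13. A eliminated.
Round 4: B 18, D 25. D has a majority (≥22).

D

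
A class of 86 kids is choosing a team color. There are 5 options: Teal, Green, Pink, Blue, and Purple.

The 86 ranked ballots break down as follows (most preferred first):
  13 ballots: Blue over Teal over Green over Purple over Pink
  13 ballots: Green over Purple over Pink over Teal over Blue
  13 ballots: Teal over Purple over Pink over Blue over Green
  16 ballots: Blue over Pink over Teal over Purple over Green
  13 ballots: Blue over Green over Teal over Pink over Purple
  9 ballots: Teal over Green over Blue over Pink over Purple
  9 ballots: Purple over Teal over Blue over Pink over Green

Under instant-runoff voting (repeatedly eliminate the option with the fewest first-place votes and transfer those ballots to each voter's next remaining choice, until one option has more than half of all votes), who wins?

Teal

Round 1: Teal 22, Green 13, Pink 0, Blue 42, Purple 9. Pink eliminated.
Round 2: Teal 22, Green 13, Blue 42, Purple 9. Purple eliminated.
Round 3: Teal 31, Green 13, Blue 42. Green eliminated.
Round 4: Teal 44, Blue 42. Teal has a majority (≥44).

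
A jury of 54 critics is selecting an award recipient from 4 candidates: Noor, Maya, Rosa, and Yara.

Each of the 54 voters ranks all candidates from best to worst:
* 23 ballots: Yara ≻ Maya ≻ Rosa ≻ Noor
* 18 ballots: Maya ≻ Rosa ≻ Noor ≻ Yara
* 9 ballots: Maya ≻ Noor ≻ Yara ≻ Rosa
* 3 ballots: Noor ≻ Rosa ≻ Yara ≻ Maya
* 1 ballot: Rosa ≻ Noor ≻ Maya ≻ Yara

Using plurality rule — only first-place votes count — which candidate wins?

First-place votes: Noor 3, Maya 27, Rosa 1, Yara 23.

Maya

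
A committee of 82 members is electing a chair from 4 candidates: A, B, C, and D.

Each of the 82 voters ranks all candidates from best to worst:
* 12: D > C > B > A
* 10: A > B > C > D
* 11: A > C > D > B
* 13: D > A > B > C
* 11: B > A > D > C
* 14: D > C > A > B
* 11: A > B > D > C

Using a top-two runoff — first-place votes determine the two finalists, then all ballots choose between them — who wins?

A

Round 1 first-place votes: A 32, B 11, C 0, D 39. D and A advance.
Runoff: D is ranked above A on 39 ballots, A above D on 43.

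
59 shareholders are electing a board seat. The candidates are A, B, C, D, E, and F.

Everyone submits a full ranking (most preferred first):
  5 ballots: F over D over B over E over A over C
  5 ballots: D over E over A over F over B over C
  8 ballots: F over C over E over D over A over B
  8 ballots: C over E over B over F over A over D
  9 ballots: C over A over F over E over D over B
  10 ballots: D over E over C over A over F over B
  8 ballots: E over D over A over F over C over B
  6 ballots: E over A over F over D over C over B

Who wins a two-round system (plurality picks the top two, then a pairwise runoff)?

D

Round 1 first-place votes: A 0, B 0, C 17, D 15, E 14, F 13. C and D advance.
Runoff: C is ranked above D on 25 ballots, D above C on 34.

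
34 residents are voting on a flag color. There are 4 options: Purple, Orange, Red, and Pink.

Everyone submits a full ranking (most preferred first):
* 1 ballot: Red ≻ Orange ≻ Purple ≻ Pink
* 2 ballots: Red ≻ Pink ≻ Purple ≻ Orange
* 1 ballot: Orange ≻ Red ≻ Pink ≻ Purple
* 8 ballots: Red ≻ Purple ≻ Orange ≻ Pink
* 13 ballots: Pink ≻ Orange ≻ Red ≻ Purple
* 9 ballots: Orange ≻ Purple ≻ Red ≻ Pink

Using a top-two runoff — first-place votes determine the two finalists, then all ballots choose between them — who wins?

Round 1 first-place votes: Purple 0, Orange 10, Red 11, Pink 13. Pink and Red advance.
Runoff: Pink is ranked above Red on 13 ballots, Red above Pink on 21.

Red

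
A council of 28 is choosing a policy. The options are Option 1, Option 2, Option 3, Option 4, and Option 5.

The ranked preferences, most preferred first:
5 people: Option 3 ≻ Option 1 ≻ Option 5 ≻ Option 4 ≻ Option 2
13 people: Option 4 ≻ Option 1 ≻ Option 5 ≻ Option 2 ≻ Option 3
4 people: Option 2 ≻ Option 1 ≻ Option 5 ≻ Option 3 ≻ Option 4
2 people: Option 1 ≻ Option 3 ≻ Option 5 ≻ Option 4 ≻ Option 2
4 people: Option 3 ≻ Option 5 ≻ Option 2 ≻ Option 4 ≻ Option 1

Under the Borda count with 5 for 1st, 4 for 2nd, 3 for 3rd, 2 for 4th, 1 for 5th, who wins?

Option 1

Option 1: 5×4 + 13×4 + 4×4 + 2×5 + 4×1 = 102
Option 2: 5×1 + 13×2 + 4×5 + 2×1 + 4×3 = 65
Option 3: 5×5 + 13×1 + 4×2 + 2×4 + 4×5 = 74
Option 4: 5×2 + 13×5 + 4×1 + 2×2 + 4×2 = 91
Option 5: 5×3 + 13×3 + 4×3 + 2×3 + 4×4 = 88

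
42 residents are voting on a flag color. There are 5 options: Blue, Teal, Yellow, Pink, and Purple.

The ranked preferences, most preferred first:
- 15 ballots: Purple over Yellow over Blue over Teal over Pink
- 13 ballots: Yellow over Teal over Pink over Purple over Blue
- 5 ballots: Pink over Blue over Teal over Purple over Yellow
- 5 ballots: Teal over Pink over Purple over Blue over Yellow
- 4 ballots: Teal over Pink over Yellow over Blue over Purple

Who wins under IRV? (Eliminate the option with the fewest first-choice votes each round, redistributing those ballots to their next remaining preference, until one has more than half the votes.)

Teal

Round 1: Blue 0, Teal 9, Yellow 13, Pink 5, Purple 15. Blue eliminated.
Round 2: Teal 9, Yellow 13, Pink 5, Purple 15. Pink eliminated.
Round 3: Teal 14, Yellow 13, Purple 15. Yellow eliminated.
Round 4: Teal 27, Purple 15. Teal has a majority (≥22).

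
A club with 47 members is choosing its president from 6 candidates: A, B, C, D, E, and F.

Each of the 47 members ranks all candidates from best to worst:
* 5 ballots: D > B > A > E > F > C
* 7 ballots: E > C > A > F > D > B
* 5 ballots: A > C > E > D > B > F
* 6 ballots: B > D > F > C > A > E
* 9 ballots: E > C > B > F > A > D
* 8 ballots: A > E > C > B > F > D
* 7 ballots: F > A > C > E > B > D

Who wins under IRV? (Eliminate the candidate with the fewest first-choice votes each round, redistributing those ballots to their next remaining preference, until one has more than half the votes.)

A

Round 1: A 13, B 6, C 0, D 5, E 16, F 7. C eliminated.
Round 2: A 13, B 6, D 5, E 16, F 7. D eliminated.
Round 3: A 13, B 11, E 16, F 7. F eliminated.
Round 4: A 20, B 11, E 16. B eliminated.
Round 5: A 31, E 16. A has a majority (≥24).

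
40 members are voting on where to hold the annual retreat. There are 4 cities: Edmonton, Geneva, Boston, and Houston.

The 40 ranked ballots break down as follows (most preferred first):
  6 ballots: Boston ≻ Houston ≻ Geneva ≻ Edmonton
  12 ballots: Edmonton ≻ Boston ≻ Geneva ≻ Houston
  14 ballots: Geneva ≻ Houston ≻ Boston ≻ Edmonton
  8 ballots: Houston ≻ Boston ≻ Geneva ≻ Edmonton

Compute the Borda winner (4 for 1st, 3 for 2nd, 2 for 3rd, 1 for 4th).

Boston

Edmonton: 6×1 + 12×4 + 14×1 + 8×1 = 76
Geneva: 6×2 + 12×2 + 14×4 + 8×2 = 108
Boston: 6×4 + 12×3 + 14×2 + 8×3 = 112
Houston: 6×3 + 12×1 + 14×3 + 8×4 = 104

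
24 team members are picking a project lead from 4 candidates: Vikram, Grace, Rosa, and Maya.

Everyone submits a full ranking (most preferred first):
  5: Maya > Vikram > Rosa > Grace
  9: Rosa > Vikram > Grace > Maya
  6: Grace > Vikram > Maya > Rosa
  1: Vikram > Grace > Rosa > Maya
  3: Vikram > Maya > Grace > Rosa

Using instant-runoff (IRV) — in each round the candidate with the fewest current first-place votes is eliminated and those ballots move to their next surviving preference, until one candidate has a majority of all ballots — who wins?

Maya

Round 1: Vikram 4, Grace 6, Rosa 9, Maya 5. Vikram eliminated.
Round 2: Grace 7, Rosa 9, Maya 8. Grace eliminated.
Round 3: Rosa 10, Maya 14. Maya has a majority (≥13).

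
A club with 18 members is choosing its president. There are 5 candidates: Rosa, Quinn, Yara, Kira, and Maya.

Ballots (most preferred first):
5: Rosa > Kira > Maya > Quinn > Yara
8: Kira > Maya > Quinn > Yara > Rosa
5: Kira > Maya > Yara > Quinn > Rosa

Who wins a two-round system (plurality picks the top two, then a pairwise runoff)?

Round 1 first-place votes: Rosa 5, Quinn 0, Yara 0, Kira 13, Maya 0. Kira and Rosa advance.
Runoff: Kira is ranked above Rosa on 13 ballots, Rosa above Kira on 5.

Kira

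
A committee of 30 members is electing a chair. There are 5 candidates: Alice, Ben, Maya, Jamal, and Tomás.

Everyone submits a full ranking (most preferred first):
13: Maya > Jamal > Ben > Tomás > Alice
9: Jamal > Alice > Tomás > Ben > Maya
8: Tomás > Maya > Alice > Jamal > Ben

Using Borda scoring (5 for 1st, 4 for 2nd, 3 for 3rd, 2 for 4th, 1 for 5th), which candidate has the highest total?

Alice: 13×1 + 9×4 + 8×3 = 73
Ben: 13×3 + 9×2 + 8×1 = 65
Maya: 13×5 + 9×1 + 8×4 = 106
Jamal: 13×4 + 9×5 + 8×2 = 113
Tomás: 13×2 + 9×3 + 8×5 = 93

Jamal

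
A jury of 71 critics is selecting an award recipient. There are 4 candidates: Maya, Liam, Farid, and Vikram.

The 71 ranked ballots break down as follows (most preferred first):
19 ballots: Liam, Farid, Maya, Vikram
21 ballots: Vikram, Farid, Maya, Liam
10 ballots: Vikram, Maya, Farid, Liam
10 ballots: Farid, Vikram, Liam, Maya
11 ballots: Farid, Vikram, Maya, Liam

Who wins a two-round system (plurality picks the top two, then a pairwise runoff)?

Farid

Round 1 first-place votes: Maya 0, Liam 19, Farid 21, Vikram 31. Vikram and Farid advance.
Runoff: Vikram is ranked above Farid on 31 ballots, Farid above Vikram on 40.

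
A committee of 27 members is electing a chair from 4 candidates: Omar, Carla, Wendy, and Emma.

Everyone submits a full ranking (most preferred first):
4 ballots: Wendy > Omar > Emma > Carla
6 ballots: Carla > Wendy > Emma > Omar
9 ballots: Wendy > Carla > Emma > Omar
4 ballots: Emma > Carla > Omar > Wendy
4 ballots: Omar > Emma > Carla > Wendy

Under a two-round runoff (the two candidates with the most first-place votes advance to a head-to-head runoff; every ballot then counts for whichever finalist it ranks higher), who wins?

Carla

Round 1 first-place votes: Omar 4, Carla 6, Wendy 13, Emma 4. Wendy and Carla advance.
Runoff: Wendy is ranked above Carla on 13 ballots, Carla above Wendy on 14.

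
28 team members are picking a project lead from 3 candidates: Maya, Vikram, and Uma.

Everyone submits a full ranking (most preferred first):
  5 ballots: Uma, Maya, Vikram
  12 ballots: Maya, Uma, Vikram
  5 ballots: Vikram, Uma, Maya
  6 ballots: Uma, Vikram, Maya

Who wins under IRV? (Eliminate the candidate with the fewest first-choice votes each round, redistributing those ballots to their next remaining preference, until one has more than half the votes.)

Round 1: Maya 12, Vikram 5, Uma 11. Vikram eliminated.
Round 2: Maya 12, Uma 16. Uma has a majority (≥15).

Uma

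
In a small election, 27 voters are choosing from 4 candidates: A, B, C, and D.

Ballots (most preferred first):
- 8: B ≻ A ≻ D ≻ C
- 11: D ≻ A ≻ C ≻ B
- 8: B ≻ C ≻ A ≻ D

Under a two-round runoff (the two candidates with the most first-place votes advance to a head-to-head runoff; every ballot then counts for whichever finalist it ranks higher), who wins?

Round 1 first-place votes: A 0, B 16, C 0, D 11. B and D advance.
Runoff: B is ranked above D on 16 ballots, D above B on 11.

B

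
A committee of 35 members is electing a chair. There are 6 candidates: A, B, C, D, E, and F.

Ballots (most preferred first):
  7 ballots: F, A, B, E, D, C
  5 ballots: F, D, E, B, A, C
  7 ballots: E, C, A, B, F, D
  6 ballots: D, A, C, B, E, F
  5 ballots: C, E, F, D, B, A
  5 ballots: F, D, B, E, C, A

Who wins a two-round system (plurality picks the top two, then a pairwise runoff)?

Round 1 first-place votes: A 0, B 0, C 5, D 6, E 7, F 17. F and E advance.
Runoff: F is ranked above E on 17 ballots, E above F on 18.

E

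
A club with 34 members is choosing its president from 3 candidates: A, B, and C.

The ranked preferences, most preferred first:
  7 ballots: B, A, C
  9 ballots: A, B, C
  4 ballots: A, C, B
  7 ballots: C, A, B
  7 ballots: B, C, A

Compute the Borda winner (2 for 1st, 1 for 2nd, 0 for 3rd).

A: 7×1 + 9×2 + 4×2 + 7×1 + 7×0 = 40
B: 7×2 + 9×1 + 4×0 + 7×0 + 7×2 = 37
C: 7×0 + 9×0 + 4×1 + 7×2 + 7×1 = 25

A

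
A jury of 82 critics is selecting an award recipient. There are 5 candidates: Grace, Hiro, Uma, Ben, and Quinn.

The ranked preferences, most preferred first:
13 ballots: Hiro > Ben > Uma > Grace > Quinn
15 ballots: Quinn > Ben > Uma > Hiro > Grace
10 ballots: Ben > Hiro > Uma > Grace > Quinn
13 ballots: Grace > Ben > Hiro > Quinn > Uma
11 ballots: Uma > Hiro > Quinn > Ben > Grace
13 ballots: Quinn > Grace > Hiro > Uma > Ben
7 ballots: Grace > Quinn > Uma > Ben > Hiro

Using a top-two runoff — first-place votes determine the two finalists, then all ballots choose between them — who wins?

Grace

Round 1 first-place votes: Grace 20, Hiro 13, Uma 11, Ben 10, Quinn 28. Quinn and Grace advance.
Runoff: Quinn is ranked above Grace on 39 ballots, Grace above Quinn on 43.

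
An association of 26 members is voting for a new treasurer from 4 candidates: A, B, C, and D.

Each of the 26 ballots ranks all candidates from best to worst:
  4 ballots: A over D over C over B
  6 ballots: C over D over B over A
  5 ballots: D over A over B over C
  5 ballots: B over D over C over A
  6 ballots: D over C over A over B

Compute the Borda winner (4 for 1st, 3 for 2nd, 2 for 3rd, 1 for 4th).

D

A: 4×4 + 6×1 + 5×3 + 5×1 + 6×2 = 54
B: 4×1 + 6×2 + 5×2 + 5×4 + 6×1 = 52
C: 4×2 + 6×4 + 5×1 + 5×2 + 6×3 = 65
D: 4×3 + 6×3 + 5×4 + 5×3 + 6×4 = 89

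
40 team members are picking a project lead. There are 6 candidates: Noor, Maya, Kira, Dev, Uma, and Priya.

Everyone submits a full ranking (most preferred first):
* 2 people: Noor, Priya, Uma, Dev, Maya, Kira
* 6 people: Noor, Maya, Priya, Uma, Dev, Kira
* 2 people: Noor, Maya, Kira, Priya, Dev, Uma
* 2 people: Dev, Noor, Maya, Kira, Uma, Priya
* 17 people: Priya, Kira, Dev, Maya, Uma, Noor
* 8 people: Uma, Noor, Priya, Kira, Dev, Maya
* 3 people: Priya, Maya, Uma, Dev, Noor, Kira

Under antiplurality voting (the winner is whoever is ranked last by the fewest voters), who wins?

Dev

Last-place votes: Noor 17, Maya 8, Kira 11, Dev 0, Uma 2, Priya 2.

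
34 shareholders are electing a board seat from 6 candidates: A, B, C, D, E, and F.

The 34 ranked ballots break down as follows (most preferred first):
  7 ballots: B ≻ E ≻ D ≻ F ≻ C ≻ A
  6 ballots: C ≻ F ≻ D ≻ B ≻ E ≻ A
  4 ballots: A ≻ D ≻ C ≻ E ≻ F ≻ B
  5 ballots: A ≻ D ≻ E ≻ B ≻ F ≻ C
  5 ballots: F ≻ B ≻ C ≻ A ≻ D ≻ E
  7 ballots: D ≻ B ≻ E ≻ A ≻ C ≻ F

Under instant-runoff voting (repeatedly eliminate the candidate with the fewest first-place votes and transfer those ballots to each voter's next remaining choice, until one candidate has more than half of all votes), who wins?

Round 1: A 9, B 7, C 6, D 7, E 0, F 5. E eliminated.
Round 2: A 9, B 7, C 6, D 7, F 5. F eliminated.
Round 3: A 9, B 12, C 6, D 7. C eliminated.
Round 4: A 9, B 12, D 13. A eliminated.
Round 5: B 12, D 22. D has a majority (≥18).

D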